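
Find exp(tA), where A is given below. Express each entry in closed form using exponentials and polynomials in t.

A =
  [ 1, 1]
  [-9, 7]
e^{tA} =
  [-3*t*exp(4*t) + exp(4*t), t*exp(4*t)]
  [-9*t*exp(4*t), 3*t*exp(4*t) + exp(4*t)]

Strategy: write A = P · J · P⁻¹ where J is a Jordan canonical form, so e^{tA} = P · e^{tJ} · P⁻¹, and e^{tJ} can be computed block-by-block.

A has Jordan form
J =
  [4, 1]
  [0, 4]
(up to reordering of blocks).

Per-block formulas:
  For a 2×2 Jordan block J_2(4): exp(t · J_2(4)) = e^(4t)·(I + t·N), where N is the 2×2 nilpotent shift.

After assembling e^{tJ} and conjugating by P, we get:

e^{tA} =
  [-3*t*exp(4*t) + exp(4*t), t*exp(4*t)]
  [-9*t*exp(4*t), 3*t*exp(4*t) + exp(4*t)]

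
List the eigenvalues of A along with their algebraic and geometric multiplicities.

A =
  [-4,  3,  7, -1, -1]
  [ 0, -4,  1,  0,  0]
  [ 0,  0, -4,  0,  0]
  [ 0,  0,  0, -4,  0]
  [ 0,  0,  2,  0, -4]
λ = -4: alg = 5, geom = 3

Step 1 — factor the characteristic polynomial to read off the algebraic multiplicities:
  χ_A(x) = (x + 4)^5

Step 2 — compute geometric multiplicities via the rank-nullity identity g(λ) = n − rank(A − λI):
  rank(A − (-4)·I) = 2, so dim ker(A − (-4)·I) = n − 2 = 3

Summary:
  λ = -4: algebraic multiplicity = 5, geometric multiplicity = 3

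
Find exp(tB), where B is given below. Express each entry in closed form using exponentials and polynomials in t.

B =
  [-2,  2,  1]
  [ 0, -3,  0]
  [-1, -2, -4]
e^{tB} =
  [t*exp(-3*t) + exp(-3*t), 2*t*exp(-3*t), t*exp(-3*t)]
  [0, exp(-3*t), 0]
  [-t*exp(-3*t), -2*t*exp(-3*t), -t*exp(-3*t) + exp(-3*t)]

Strategy: write B = P · J · P⁻¹ where J is a Jordan canonical form, so e^{tB} = P · e^{tJ} · P⁻¹, and e^{tJ} can be computed block-by-block.

B has Jordan form
J =
  [-3,  1,  0]
  [ 0, -3,  0]
  [ 0,  0, -3]
(up to reordering of blocks).

Per-block formulas:
  For a 2×2 Jordan block J_2(-3): exp(t · J_2(-3)) = e^(-3t)·(I + t·N), where N is the 2×2 nilpotent shift.
  For a 1×1 block at λ = -3: exp(t · [-3]) = [e^(-3t)].

After assembling e^{tJ} and conjugating by P, we get:

e^{tB} =
  [t*exp(-3*t) + exp(-3*t), 2*t*exp(-3*t), t*exp(-3*t)]
  [0, exp(-3*t), 0]
  [-t*exp(-3*t), -2*t*exp(-3*t), -t*exp(-3*t) + exp(-3*t)]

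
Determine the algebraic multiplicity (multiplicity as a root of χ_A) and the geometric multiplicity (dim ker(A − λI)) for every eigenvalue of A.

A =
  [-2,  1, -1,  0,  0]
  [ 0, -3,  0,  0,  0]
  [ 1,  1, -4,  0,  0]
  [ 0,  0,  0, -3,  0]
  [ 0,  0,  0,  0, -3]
λ = -3: alg = 5, geom = 4

Step 1 — factor the characteristic polynomial to read off the algebraic multiplicities:
  χ_A(x) = (x + 3)^5

Step 2 — compute geometric multiplicities via the rank-nullity identity g(λ) = n − rank(A − λI):
  rank(A − (-3)·I) = 1, so dim ker(A − (-3)·I) = n − 1 = 4

Summary:
  λ = -3: algebraic multiplicity = 5, geometric multiplicity = 4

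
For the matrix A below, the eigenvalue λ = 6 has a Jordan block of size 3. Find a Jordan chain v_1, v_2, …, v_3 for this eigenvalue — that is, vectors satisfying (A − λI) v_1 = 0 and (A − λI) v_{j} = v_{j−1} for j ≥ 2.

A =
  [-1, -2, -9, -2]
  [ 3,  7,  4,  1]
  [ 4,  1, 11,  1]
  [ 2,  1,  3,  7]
A Jordan chain for λ = 6 of length 3:
v_1 = (3, 0, -3, 3)ᵀ
v_2 = (-7, 3, 4, 2)ᵀ
v_3 = (1, 0, 0, 0)ᵀ

Let N = A − (6)·I. We want v_3 with N^3 v_3 = 0 but N^2 v_3 ≠ 0; then v_{j-1} := N · v_j for j = 3, …, 2.

Pick v_3 = (1, 0, 0, 0)ᵀ.
Then v_2 = N · v_3 = (-7, 3, 4, 2)ᵀ.
Then v_1 = N · v_2 = (3, 0, -3, 3)ᵀ.

Sanity check: (A − (6)·I) v_1 = (0, 0, 0, 0)ᵀ = 0. ✓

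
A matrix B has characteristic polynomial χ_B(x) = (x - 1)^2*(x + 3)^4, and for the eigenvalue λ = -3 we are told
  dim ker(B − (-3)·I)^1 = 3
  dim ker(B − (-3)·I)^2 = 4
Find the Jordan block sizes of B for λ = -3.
Block sizes for λ = -3: [2, 1, 1]

From the dimensions of kernels of powers, the number of Jordan blocks of size at least j is d_j − d_{j−1} where d_j = dim ker(N^j) (with d_0 = 0). Computing the differences gives [3, 1].
The number of blocks of size exactly k is (#blocks of size ≥ k) − (#blocks of size ≥ k + 1), so the partition is: 2 block(s) of size 1, 1 block(s) of size 2.
In nonincreasing order the block sizes are [2, 1, 1].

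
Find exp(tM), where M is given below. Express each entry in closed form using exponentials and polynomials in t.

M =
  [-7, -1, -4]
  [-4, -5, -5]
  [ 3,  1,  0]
e^{tM} =
  [t^2*exp(-4*t)/2 - 3*t*exp(-4*t) + exp(-4*t), -t*exp(-4*t), t^2*exp(-4*t)/2 - 4*t*exp(-4*t)]
  [t^2*exp(-4*t)/2 - 4*t*exp(-4*t), -t*exp(-4*t) + exp(-4*t), t^2*exp(-4*t)/2 - 5*t*exp(-4*t)]
  [-t^2*exp(-4*t)/2 + 3*t*exp(-4*t), t*exp(-4*t), -t^2*exp(-4*t)/2 + 4*t*exp(-4*t) + exp(-4*t)]

Strategy: write M = P · J · P⁻¹ where J is a Jordan canonical form, so e^{tM} = P · e^{tJ} · P⁻¹, and e^{tJ} can be computed block-by-block.

M has Jordan form
J =
  [-4,  1,  0]
  [ 0, -4,  1]
  [ 0,  0, -4]
(up to reordering of blocks).

Per-block formulas:
  For a 3×3 Jordan block J_3(-4): exp(t · J_3(-4)) = e^(-4t)·(I + t·N + (t^2/2)·N^2), where N is the 3×3 nilpotent shift.

After assembling e^{tJ} and conjugating by P, we get:

e^{tM} =
  [t^2*exp(-4*t)/2 - 3*t*exp(-4*t) + exp(-4*t), -t*exp(-4*t), t^2*exp(-4*t)/2 - 4*t*exp(-4*t)]
  [t^2*exp(-4*t)/2 - 4*t*exp(-4*t), -t*exp(-4*t) + exp(-4*t), t^2*exp(-4*t)/2 - 5*t*exp(-4*t)]
  [-t^2*exp(-4*t)/2 + 3*t*exp(-4*t), t*exp(-4*t), -t^2*exp(-4*t)/2 + 4*t*exp(-4*t) + exp(-4*t)]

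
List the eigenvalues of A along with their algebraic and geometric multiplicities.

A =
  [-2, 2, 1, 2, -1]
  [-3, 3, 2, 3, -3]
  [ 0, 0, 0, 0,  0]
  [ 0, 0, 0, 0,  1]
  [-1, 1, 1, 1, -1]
λ = 0: alg = 5, geom = 2

Step 1 — factor the characteristic polynomial to read off the algebraic multiplicities:
  χ_A(x) = x^5

Step 2 — compute geometric multiplicities via the rank-nullity identity g(λ) = n − rank(A − λI):
  rank(A − (0)·I) = 3, so dim ker(A − (0)·I) = n − 3 = 2

Summary:
  λ = 0: algebraic multiplicity = 5, geometric multiplicity = 2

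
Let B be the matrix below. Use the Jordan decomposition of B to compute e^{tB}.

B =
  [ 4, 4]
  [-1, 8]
e^{tB} =
  [-2*t*exp(6*t) + exp(6*t), 4*t*exp(6*t)]
  [-t*exp(6*t), 2*t*exp(6*t) + exp(6*t)]

Strategy: write B = P · J · P⁻¹ where J is a Jordan canonical form, so e^{tB} = P · e^{tJ} · P⁻¹, and e^{tJ} can be computed block-by-block.

B has Jordan form
J =
  [6, 1]
  [0, 6]
(up to reordering of blocks).

Per-block formulas:
  For a 2×2 Jordan block J_2(6): exp(t · J_2(6)) = e^(6t)·(I + t·N), where N is the 2×2 nilpotent shift.

After assembling e^{tJ} and conjugating by P, we get:

e^{tB} =
  [-2*t*exp(6*t) + exp(6*t), 4*t*exp(6*t)]
  [-t*exp(6*t), 2*t*exp(6*t) + exp(6*t)]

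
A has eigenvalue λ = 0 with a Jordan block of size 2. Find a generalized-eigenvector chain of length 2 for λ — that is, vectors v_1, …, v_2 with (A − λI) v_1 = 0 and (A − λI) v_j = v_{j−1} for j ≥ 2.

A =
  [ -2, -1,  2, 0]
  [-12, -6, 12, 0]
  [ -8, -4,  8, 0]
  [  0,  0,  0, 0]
A Jordan chain for λ = 0 of length 2:
v_1 = (-2, -12, -8, 0)ᵀ
v_2 = (1, 0, 0, 0)ᵀ

Let N = A − (0)·I. We want v_2 with N^2 v_2 = 0 but N^1 v_2 ≠ 0; then v_{j-1} := N · v_j for j = 2, …, 2.

Pick v_2 = (1, 0, 0, 0)ᵀ.
Then v_1 = N · v_2 = (-2, -12, -8, 0)ᵀ.

Sanity check: (A − (0)·I) v_1 = (0, 0, 0, 0)ᵀ = 0. ✓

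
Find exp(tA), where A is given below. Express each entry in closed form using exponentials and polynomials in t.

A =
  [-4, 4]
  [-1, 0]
e^{tA} =
  [-2*t*exp(-2*t) + exp(-2*t), 4*t*exp(-2*t)]
  [-t*exp(-2*t), 2*t*exp(-2*t) + exp(-2*t)]

Strategy: write A = P · J · P⁻¹ where J is a Jordan canonical form, so e^{tA} = P · e^{tJ} · P⁻¹, and e^{tJ} can be computed block-by-block.

A has Jordan form
J =
  [-2,  1]
  [ 0, -2]
(up to reordering of blocks).

Per-block formulas:
  For a 2×2 Jordan block J_2(-2): exp(t · J_2(-2)) = e^(-2t)·(I + t·N), where N is the 2×2 nilpotent shift.

After assembling e^{tJ} and conjugating by P, we get:

e^{tA} =
  [-2*t*exp(-2*t) + exp(-2*t), 4*t*exp(-2*t)]
  [-t*exp(-2*t), 2*t*exp(-2*t) + exp(-2*t)]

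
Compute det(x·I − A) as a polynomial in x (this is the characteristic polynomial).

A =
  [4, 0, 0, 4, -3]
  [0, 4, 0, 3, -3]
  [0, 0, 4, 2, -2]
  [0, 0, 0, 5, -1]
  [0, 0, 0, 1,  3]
x^5 - 20*x^4 + 160*x^3 - 640*x^2 + 1280*x - 1024

Expanding det(x·I − A) (e.g. by cofactor expansion or by noting that A is similar to its Jordan form J, which has the same characteristic polynomial as A) gives
  χ_A(x) = x^5 - 20*x^4 + 160*x^3 - 640*x^2 + 1280*x - 1024
which factors as (x - 4)^5. The eigenvalues (with algebraic multiplicities) are λ = 4 with multiplicity 5.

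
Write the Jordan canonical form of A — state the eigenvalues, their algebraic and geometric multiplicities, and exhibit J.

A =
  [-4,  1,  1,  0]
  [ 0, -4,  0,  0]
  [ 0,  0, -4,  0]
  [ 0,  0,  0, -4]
J_2(-4) ⊕ J_1(-4) ⊕ J_1(-4)

The characteristic polynomial is
  det(x·I − A) = x^4 + 16*x^3 + 96*x^2 + 256*x + 256 = (x + 4)^4

Eigenvalues and multiplicities (the geometric multiplicity of λ is n − rank(A − λI), which equals the number of Jordan blocks for λ):
  λ = -4: algebraic multiplicity = 4, geometric multiplicity = 3

Determining the block sizes for each eigenvalue:
  λ = -4: 3 blocks summing to 4 forces exactly one block of size 2 and the rest size 1 → block sizes [2, 1, 1]

Assembling the blocks gives a Jordan form
J =
  [-4,  1,  0,  0]
  [ 0, -4,  0,  0]
  [ 0,  0, -4,  0]
  [ 0,  0,  0, -4]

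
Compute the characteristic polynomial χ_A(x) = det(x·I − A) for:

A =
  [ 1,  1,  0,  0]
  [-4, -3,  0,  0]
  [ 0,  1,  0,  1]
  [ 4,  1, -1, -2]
x^4 + 4*x^3 + 6*x^2 + 4*x + 1

Expanding det(x·I − A) (e.g. by cofactor expansion or by noting that A is similar to its Jordan form J, which has the same characteristic polynomial as A) gives
  χ_A(x) = x^4 + 4*x^3 + 6*x^2 + 4*x + 1
which factors as (x + 1)^4. The eigenvalues (with algebraic multiplicities) are λ = -1 with multiplicity 4.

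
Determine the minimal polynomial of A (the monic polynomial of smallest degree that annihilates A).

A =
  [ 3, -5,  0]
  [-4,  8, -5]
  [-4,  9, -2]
x^3 - 9*x^2 + 27*x - 27

The characteristic polynomial is χ_A(x) = (x - 3)^3, so the eigenvalues are known. The minimal polynomial is
  m_A(x) = Π_λ (x − λ)^{k_λ}
where k_λ is the size of the *largest* Jordan block for λ (equivalently, the smallest k with (A − λI)^k v = 0 for every generalised eigenvector v of λ).

  λ = 3: largest Jordan block has size 3, contributing (x − 3)^3

So m_A(x) = (x - 3)^3 = x^3 - 9*x^2 + 27*x - 27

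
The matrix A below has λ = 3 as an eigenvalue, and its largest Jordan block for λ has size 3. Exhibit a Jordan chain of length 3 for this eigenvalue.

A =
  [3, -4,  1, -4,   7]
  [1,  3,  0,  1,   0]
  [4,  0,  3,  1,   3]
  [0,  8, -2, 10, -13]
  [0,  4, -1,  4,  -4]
A Jordan chain for λ = 3 of length 3:
v_1 = (-4, 4, 4, 4, 4)ᵀ
v_2 = (-4, 0, 0, 8, 4)ᵀ
v_3 = (0, 1, 0, 0, 0)ᵀ

Let N = A − (3)·I. We want v_3 with N^3 v_3 = 0 but N^2 v_3 ≠ 0; then v_{j-1} := N · v_j for j = 3, …, 2.

Pick v_3 = (0, 1, 0, 0, 0)ᵀ.
Then v_2 = N · v_3 = (-4, 0, 0, 8, 4)ᵀ.
Then v_1 = N · v_2 = (-4, 4, 4, 4, 4)ᵀ.

Sanity check: (A − (3)·I) v_1 = (0, 0, 0, 0, 0)ᵀ = 0. ✓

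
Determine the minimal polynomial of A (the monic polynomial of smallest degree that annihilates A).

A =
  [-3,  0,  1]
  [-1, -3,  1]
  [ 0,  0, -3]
x^3 + 9*x^2 + 27*x + 27

The characteristic polynomial is χ_A(x) = (x + 3)^3, so the eigenvalues are known. The minimal polynomial is
  m_A(x) = Π_λ (x − λ)^{k_λ}
where k_λ is the size of the *largest* Jordan block for λ (equivalently, the smallest k with (A − λI)^k v = 0 for every generalised eigenvector v of λ).

  λ = -3: largest Jordan block has size 3, contributing (x + 3)^3

So m_A(x) = (x + 3)^3 = x^3 + 9*x^2 + 27*x + 27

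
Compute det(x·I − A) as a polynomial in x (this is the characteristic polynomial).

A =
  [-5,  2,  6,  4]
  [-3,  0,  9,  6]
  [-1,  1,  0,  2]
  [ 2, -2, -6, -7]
x^4 + 12*x^3 + 54*x^2 + 108*x + 81

Expanding det(x·I − A) (e.g. by cofactor expansion or by noting that A is similar to its Jordan form J, which has the same characteristic polynomial as A) gives
  χ_A(x) = x^4 + 12*x^3 + 54*x^2 + 108*x + 81
which factors as (x + 3)^4. The eigenvalues (with algebraic multiplicities) are λ = -3 with multiplicity 4.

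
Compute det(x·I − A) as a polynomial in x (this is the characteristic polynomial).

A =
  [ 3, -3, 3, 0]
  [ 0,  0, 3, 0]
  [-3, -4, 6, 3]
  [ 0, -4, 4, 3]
x^4 - 12*x^3 + 54*x^2 - 108*x + 81

Expanding det(x·I − A) (e.g. by cofactor expansion or by noting that A is similar to its Jordan form J, which has the same characteristic polynomial as A) gives
  χ_A(x) = x^4 - 12*x^3 + 54*x^2 - 108*x + 81
which factors as (x - 3)^4. The eigenvalues (with algebraic multiplicities) are λ = 3 with multiplicity 4.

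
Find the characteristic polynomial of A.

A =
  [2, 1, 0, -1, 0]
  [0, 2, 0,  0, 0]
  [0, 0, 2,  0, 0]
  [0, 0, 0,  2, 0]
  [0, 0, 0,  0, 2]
x^5 - 10*x^4 + 40*x^3 - 80*x^2 + 80*x - 32

Expanding det(x·I − A) (e.g. by cofactor expansion or by noting that A is similar to its Jordan form J, which has the same characteristic polynomial as A) gives
  χ_A(x) = x^5 - 10*x^4 + 40*x^3 - 80*x^2 + 80*x - 32
which factors as (x - 2)^5. The eigenvalues (with algebraic multiplicities) are λ = 2 with multiplicity 5.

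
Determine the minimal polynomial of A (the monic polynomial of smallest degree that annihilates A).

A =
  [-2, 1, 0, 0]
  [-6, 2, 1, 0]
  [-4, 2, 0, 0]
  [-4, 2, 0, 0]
x^3

The characteristic polynomial is χ_A(x) = x^4, so the eigenvalues are known. The minimal polynomial is
  m_A(x) = Π_λ (x − λ)^{k_λ}
where k_λ is the size of the *largest* Jordan block for λ (equivalently, the smallest k with (A − λI)^k v = 0 for every generalised eigenvector v of λ).

  λ = 0: largest Jordan block has size 3, contributing (x − 0)^3

So m_A(x) = x^3 = x^3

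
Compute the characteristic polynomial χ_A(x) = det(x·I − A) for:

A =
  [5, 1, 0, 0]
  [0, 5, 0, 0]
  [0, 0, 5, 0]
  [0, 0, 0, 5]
x^4 - 20*x^3 + 150*x^2 - 500*x + 625

Expanding det(x·I − A) (e.g. by cofactor expansion or by noting that A is similar to its Jordan form J, which has the same characteristic polynomial as A) gives
  χ_A(x) = x^4 - 20*x^3 + 150*x^2 - 500*x + 625
which factors as (x - 5)^4. The eigenvalues (with algebraic multiplicities) are λ = 5 with multiplicity 4.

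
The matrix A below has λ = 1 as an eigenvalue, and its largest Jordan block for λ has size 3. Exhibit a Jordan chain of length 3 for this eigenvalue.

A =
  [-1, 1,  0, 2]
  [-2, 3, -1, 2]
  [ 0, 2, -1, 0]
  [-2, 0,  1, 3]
A Jordan chain for λ = 1 of length 3:
v_1 = (-2, -4, -4, 0)ᵀ
v_2 = (-2, -2, 0, -2)ᵀ
v_3 = (1, 0, 0, 0)ᵀ

Let N = A − (1)·I. We want v_3 with N^3 v_3 = 0 but N^2 v_3 ≠ 0; then v_{j-1} := N · v_j for j = 3, …, 2.

Pick v_3 = (1, 0, 0, 0)ᵀ.
Then v_2 = N · v_3 = (-2, -2, 0, -2)ᵀ.
Then v_1 = N · v_2 = (-2, -4, -4, 0)ᵀ.

Sanity check: (A − (1)·I) v_1 = (0, 0, 0, 0)ᵀ = 0. ✓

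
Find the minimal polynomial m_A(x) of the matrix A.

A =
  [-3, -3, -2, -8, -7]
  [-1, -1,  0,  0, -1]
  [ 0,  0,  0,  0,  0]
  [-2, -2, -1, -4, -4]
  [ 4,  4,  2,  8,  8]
x^2

The characteristic polynomial is χ_A(x) = x^5, so the eigenvalues are known. The minimal polynomial is
  m_A(x) = Π_λ (x − λ)^{k_λ}
where k_λ is the size of the *largest* Jordan block for λ (equivalently, the smallest k with (A − λI)^k v = 0 for every generalised eigenvector v of λ).

  λ = 0: largest Jordan block has size 2, contributing (x − 0)^2

So m_A(x) = x^2 = x^2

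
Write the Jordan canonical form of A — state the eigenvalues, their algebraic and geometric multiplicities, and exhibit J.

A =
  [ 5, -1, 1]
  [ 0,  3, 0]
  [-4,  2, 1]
J_2(3) ⊕ J_1(3)

The characteristic polynomial is
  det(x·I − A) = x^3 - 9*x^2 + 27*x - 27 = (x - 3)^3

Eigenvalues and multiplicities (the geometric multiplicity of λ is n − rank(A − λI), which equals the number of Jordan blocks for λ):
  λ = 3: algebraic multiplicity = 3, geometric multiplicity = 2

Determining the block sizes for each eigenvalue:
  λ = 3: 2 blocks summing to 3 forces exactly one block of size 2 and the rest size 1 → block sizes [2, 1]

Assembling the blocks gives a Jordan form
J =
  [3, 1, 0]
  [0, 3, 0]
  [0, 0, 3]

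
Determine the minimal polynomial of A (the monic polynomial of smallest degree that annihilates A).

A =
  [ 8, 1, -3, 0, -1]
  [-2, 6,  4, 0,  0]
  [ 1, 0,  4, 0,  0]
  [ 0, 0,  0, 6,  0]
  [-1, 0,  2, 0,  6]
x^3 - 18*x^2 + 108*x - 216

The characteristic polynomial is χ_A(x) = (x - 6)^5, so the eigenvalues are known. The minimal polynomial is
  m_A(x) = Π_λ (x − λ)^{k_λ}
where k_λ is the size of the *largest* Jordan block for λ (equivalently, the smallest k with (A − λI)^k v = 0 for every generalised eigenvector v of λ).

  λ = 6: largest Jordan block has size 3, contributing (x − 6)^3

So m_A(x) = (x - 6)^3 = x^3 - 18*x^2 + 108*x - 216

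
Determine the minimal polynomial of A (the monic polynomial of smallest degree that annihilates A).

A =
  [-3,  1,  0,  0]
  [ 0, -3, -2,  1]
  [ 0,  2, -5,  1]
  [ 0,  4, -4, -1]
x^3 + 9*x^2 + 27*x + 27

The characteristic polynomial is χ_A(x) = (x + 3)^4, so the eigenvalues are known. The minimal polynomial is
  m_A(x) = Π_λ (x − λ)^{k_λ}
where k_λ is the size of the *largest* Jordan block for λ (equivalently, the smallest k with (A − λI)^k v = 0 for every generalised eigenvector v of λ).

  λ = -3: largest Jordan block has size 3, contributing (x + 3)^3

So m_A(x) = (x + 3)^3 = x^3 + 9*x^2 + 27*x + 27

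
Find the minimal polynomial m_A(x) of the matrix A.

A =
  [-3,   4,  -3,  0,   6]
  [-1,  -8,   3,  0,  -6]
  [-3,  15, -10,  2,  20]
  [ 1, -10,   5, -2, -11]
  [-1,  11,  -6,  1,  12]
x^5 + 11*x^4 + 43*x^3 + 73*x^2 + 56*x + 16

The characteristic polynomial is χ_A(x) = (x + 1)^3*(x + 4)^2, so the eigenvalues are known. The minimal polynomial is
  m_A(x) = Π_λ (x − λ)^{k_λ}
where k_λ is the size of the *largest* Jordan block for λ (equivalently, the smallest k with (A − λI)^k v = 0 for every generalised eigenvector v of λ).

  λ = -4: largest Jordan block has size 2, contributing (x + 4)^2
  λ = -1: largest Jordan block has size 3, contributing (x + 1)^3

So m_A(x) = (x + 1)^3*(x + 4)^2 = x^5 + 11*x^4 + 43*x^3 + 73*x^2 + 56*x + 16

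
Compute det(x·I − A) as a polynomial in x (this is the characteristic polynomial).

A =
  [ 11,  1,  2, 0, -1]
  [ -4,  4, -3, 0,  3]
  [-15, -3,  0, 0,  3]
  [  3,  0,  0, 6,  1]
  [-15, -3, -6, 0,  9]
x^5 - 30*x^4 + 360*x^3 - 2160*x^2 + 6480*x - 7776

Expanding det(x·I − A) (e.g. by cofactor expansion or by noting that A is similar to its Jordan form J, which has the same characteristic polynomial as A) gives
  χ_A(x) = x^5 - 30*x^4 + 360*x^3 - 2160*x^2 + 6480*x - 7776
which factors as (x - 6)^5. The eigenvalues (with algebraic multiplicities) are λ = 6 with multiplicity 5.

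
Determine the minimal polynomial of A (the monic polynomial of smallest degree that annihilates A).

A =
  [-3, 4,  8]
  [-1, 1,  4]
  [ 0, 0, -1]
x^2 + 2*x + 1

The characteristic polynomial is χ_A(x) = (x + 1)^3, so the eigenvalues are known. The minimal polynomial is
  m_A(x) = Π_λ (x − λ)^{k_λ}
where k_λ is the size of the *largest* Jordan block for λ (equivalently, the smallest k with (A − λI)^k v = 0 for every generalised eigenvector v of λ).

  λ = -1: largest Jordan block has size 2, contributing (x + 1)^2

So m_A(x) = (x + 1)^2 = x^2 + 2*x + 1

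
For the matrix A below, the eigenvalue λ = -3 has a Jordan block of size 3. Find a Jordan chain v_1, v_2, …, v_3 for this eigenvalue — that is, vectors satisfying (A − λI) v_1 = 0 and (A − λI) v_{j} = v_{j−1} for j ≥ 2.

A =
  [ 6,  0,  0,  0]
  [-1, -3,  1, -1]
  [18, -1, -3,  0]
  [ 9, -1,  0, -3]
A Jordan chain for λ = -3 of length 3:
v_1 = (0, 0, -1, -1)ᵀ
v_2 = (0, 1, 0, 0)ᵀ
v_3 = (0, 0, 1, 0)ᵀ

Let N = A − (-3)·I. We want v_3 with N^3 v_3 = 0 but N^2 v_3 ≠ 0; then v_{j-1} := N · v_j for j = 3, …, 2.

Pick v_3 = (0, 0, 1, 0)ᵀ.
Then v_2 = N · v_3 = (0, 1, 0, 0)ᵀ.
Then v_1 = N · v_2 = (0, 0, -1, -1)ᵀ.

Sanity check: (A − (-3)·I) v_1 = (0, 0, 0, 0)ᵀ = 0. ✓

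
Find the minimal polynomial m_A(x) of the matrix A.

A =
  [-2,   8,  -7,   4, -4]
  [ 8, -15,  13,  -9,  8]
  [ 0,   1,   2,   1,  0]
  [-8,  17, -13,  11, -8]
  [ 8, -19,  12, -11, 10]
x^4 - 4*x^3 + 16*x - 16

The characteristic polynomial is χ_A(x) = (x - 2)^4*(x + 2), so the eigenvalues are known. The minimal polynomial is
  m_A(x) = Π_λ (x − λ)^{k_λ}
where k_λ is the size of the *largest* Jordan block for λ (equivalently, the smallest k with (A − λI)^k v = 0 for every generalised eigenvector v of λ).

  λ = -2: largest Jordan block has size 1, contributing (x + 2)
  λ = 2: largest Jordan block has size 3, contributing (x − 2)^3

So m_A(x) = (x - 2)^3*(x + 2) = x^4 - 4*x^3 + 16*x - 16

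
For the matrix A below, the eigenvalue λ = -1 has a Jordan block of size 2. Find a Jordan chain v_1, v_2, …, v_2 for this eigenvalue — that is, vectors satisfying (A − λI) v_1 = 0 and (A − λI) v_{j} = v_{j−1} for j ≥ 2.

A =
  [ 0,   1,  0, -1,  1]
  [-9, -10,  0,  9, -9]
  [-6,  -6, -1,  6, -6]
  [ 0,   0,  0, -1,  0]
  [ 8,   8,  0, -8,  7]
A Jordan chain for λ = -1 of length 2:
v_1 = (1, -9, -6, 0, 8)ᵀ
v_2 = (1, 0, 0, 0, 0)ᵀ

Let N = A − (-1)·I. We want v_2 with N^2 v_2 = 0 but N^1 v_2 ≠ 0; then v_{j-1} := N · v_j for j = 2, …, 2.

Pick v_2 = (1, 0, 0, 0, 0)ᵀ.
Then v_1 = N · v_2 = (1, -9, -6, 0, 8)ᵀ.

Sanity check: (A − (-1)·I) v_1 = (0, 0, 0, 0, 0)ᵀ = 0. ✓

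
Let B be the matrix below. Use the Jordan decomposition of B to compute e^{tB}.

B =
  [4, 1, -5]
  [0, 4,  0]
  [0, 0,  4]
e^{tB} =
  [exp(4*t), t*exp(4*t), -5*t*exp(4*t)]
  [0, exp(4*t), 0]
  [0, 0, exp(4*t)]

Strategy: write B = P · J · P⁻¹ where J is a Jordan canonical form, so e^{tB} = P · e^{tJ} · P⁻¹, and e^{tJ} can be computed block-by-block.

B has Jordan form
J =
  [4, 1, 0]
  [0, 4, 0]
  [0, 0, 4]
(up to reordering of blocks).

Per-block formulas:
  For a 2×2 Jordan block J_2(4): exp(t · J_2(4)) = e^(4t)·(I + t·N), where N is the 2×2 nilpotent shift.
  For a 1×1 block at λ = 4: exp(t · [4]) = [e^(4t)].

After assembling e^{tJ} and conjugating by P, we get:

e^{tB} =
  [exp(4*t), t*exp(4*t), -5*t*exp(4*t)]
  [0, exp(4*t), 0]
  [0, 0, exp(4*t)]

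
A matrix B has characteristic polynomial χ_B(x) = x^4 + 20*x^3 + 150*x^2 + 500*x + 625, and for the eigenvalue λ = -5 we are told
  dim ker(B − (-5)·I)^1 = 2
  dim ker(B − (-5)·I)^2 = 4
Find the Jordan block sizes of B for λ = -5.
Block sizes for λ = -5: [2, 2]

From the dimensions of kernels of powers, the number of Jordan blocks of size at least j is d_j − d_{j−1} where d_j = dim ker(N^j) (with d_0 = 0). Computing the differences gives [2, 2].
The number of blocks of size exactly k is (#blocks of size ≥ k) − (#blocks of size ≥ k + 1), so the partition is: 2 block(s) of size 2.
In nonincreasing order the block sizes are [2, 2].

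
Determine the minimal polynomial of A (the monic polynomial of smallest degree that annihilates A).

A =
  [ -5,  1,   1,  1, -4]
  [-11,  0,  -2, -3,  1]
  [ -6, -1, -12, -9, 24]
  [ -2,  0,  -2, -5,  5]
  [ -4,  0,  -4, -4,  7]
x^3 + 9*x^2 + 27*x + 27

The characteristic polynomial is χ_A(x) = (x + 3)^5, so the eigenvalues are known. The minimal polynomial is
  m_A(x) = Π_λ (x − λ)^{k_λ}
where k_λ is the size of the *largest* Jordan block for λ (equivalently, the smallest k with (A − λI)^k v = 0 for every generalised eigenvector v of λ).

  λ = -3: largest Jordan block has size 3, contributing (x + 3)^3

So m_A(x) = (x + 3)^3 = x^3 + 9*x^2 + 27*x + 27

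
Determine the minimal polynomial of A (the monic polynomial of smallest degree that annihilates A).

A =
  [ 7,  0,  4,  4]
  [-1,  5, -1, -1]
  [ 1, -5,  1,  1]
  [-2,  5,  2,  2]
x^4 - 15*x^3 + 75*x^2 - 125*x

The characteristic polynomial is χ_A(x) = x*(x - 5)^3, so the eigenvalues are known. The minimal polynomial is
  m_A(x) = Π_λ (x − λ)^{k_λ}
where k_λ is the size of the *largest* Jordan block for λ (equivalently, the smallest k with (A − λI)^k v = 0 for every generalised eigenvector v of λ).

  λ = 0: largest Jordan block has size 1, contributing (x − 0)
  λ = 5: largest Jordan block has size 3, contributing (x − 5)^3

So m_A(x) = x*(x - 5)^3 = x^4 - 15*x^3 + 75*x^2 - 125*x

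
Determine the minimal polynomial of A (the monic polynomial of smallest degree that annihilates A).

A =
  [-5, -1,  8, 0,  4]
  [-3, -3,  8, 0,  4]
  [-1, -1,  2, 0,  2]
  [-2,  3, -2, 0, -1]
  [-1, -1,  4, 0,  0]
x^4 + 4*x^3 + 4*x^2

The characteristic polynomial is χ_A(x) = x^2*(x + 2)^3, so the eigenvalues are known. The minimal polynomial is
  m_A(x) = Π_λ (x − λ)^{k_λ}
where k_λ is the size of the *largest* Jordan block for λ (equivalently, the smallest k with (A − λI)^k v = 0 for every generalised eigenvector v of λ).

  λ = -2: largest Jordan block has size 2, contributing (x + 2)^2
  λ = 0: largest Jordan block has size 2, contributing (x − 0)^2

So m_A(x) = x^2*(x + 2)^2 = x^4 + 4*x^3 + 4*x^2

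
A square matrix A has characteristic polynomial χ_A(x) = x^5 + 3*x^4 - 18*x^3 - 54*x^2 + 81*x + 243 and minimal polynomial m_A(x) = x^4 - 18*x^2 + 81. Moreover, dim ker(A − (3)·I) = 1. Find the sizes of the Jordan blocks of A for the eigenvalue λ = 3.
Block sizes for λ = 3: [2]

Step 1 — from the characteristic polynomial, algebraic multiplicity of λ = 3 is 2. From dim ker(A − (3)·I) = 1, there are exactly 1 Jordan blocks for λ = 3.
Step 2 — from the minimal polynomial, the factor (x − 3)^2 tells us the largest block for λ = 3 has size 2.
Step 3 — with total size 2, 1 blocks, and largest block 2, the block sizes (in nonincreasing order) are [2].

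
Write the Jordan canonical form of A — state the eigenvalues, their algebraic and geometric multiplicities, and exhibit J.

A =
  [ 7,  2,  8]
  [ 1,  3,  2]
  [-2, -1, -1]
J_3(3)

The characteristic polynomial is
  det(x·I − A) = x^3 - 9*x^2 + 27*x - 27 = (x - 3)^3

Eigenvalues and multiplicities (the geometric multiplicity of λ is n − rank(A − λI), which equals the number of Jordan blocks for λ):
  λ = 3: algebraic multiplicity = 3, geometric multiplicity = 1

Determining the block sizes for each eigenvalue:
  λ = 3: one block (gm = 1), so the single block has size am = 3 → block sizes [3]

Assembling the blocks gives a Jordan form
J =
  [3, 1, 0]
  [0, 3, 1]
  [0, 0, 3]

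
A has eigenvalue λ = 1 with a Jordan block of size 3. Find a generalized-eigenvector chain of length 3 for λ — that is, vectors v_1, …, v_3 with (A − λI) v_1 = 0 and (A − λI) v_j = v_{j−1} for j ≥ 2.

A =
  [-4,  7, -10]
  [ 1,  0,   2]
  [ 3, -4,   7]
A Jordan chain for λ = 1 of length 3:
v_1 = (2, 0, -1)ᵀ
v_2 = (-5, 1, 3)ᵀ
v_3 = (1, 0, 0)ᵀ

Let N = A − (1)·I. We want v_3 with N^3 v_3 = 0 but N^2 v_3 ≠ 0; then v_{j-1} := N · v_j for j = 3, …, 2.

Pick v_3 = (1, 0, 0)ᵀ.
Then v_2 = N · v_3 = (-5, 1, 3)ᵀ.
Then v_1 = N · v_2 = (2, 0, -1)ᵀ.

Sanity check: (A − (1)·I) v_1 = (0, 0, 0)ᵀ = 0. ✓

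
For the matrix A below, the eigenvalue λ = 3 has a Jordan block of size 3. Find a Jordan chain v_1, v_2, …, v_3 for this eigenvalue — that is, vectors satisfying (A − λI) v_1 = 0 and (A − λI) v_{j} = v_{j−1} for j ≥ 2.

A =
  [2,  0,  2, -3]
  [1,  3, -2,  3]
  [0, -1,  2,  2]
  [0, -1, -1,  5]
A Jordan chain for λ = 3 of length 3:
v_1 = (1, -1, -1, -1)ᵀ
v_2 = (-1, 1, 0, 0)ᵀ
v_3 = (1, 0, 0, 0)ᵀ

Let N = A − (3)·I. We want v_3 with N^3 v_3 = 0 but N^2 v_3 ≠ 0; then v_{j-1} := N · v_j for j = 3, …, 2.

Pick v_3 = (1, 0, 0, 0)ᵀ.
Then v_2 = N · v_3 = (-1, 1, 0, 0)ᵀ.
Then v_1 = N · v_2 = (1, -1, -1, -1)ᵀ.

Sanity check: (A − (3)·I) v_1 = (0, 0, 0, 0)ᵀ = 0. ✓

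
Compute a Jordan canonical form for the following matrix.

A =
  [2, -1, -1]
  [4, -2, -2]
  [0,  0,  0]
J_2(0) ⊕ J_1(0)

The characteristic polynomial is
  det(x·I − A) = x^3

Eigenvalues and multiplicities (the geometric multiplicity of λ is n − rank(A − λI), which equals the number of Jordan blocks for λ):
  λ = 0: algebraic multiplicity = 3, geometric multiplicity = 2

Determining the block sizes for each eigenvalue:
  λ = 0: 2 blocks summing to 3 forces exactly one block of size 2 and the rest size 1 → block sizes [2, 1]

Assembling the blocks gives a Jordan form
J =
  [0, 1, 0]
  [0, 0, 0]
  [0, 0, 0]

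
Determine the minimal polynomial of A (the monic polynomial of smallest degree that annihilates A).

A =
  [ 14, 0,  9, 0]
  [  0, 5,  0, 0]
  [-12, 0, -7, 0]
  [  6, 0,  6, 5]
x^2 - 7*x + 10

The characteristic polynomial is χ_A(x) = (x - 5)^3*(x - 2), so the eigenvalues are known. The minimal polynomial is
  m_A(x) = Π_λ (x − λ)^{k_λ}
where k_λ is the size of the *largest* Jordan block for λ (equivalently, the smallest k with (A − λI)^k v = 0 for every generalised eigenvector v of λ).

  λ = 2: largest Jordan block has size 1, contributing (x − 2)
  λ = 5: largest Jordan block has size 1, contributing (x − 5)

So m_A(x) = (x - 5)*(x - 2) = x^2 - 7*x + 10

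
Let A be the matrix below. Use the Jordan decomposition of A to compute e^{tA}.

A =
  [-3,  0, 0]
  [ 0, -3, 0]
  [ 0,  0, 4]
e^{tA} =
  [exp(-3*t), 0, 0]
  [0, exp(-3*t), 0]
  [0, 0, exp(4*t)]

Strategy: write A = P · J · P⁻¹ where J is a Jordan canonical form, so e^{tA} = P · e^{tJ} · P⁻¹, and e^{tJ} can be computed block-by-block.

A has Jordan form
J =
  [-3,  0, 0]
  [ 0, -3, 0]
  [ 0,  0, 4]
(up to reordering of blocks).

Per-block formulas:
  For a 1×1 block at λ = -3: exp(t · [-3]) = [e^(-3t)].
  For a 1×1 block at λ = 4: exp(t · [4]) = [e^(4t)].

After assembling e^{tJ} and conjugating by P, we get:

e^{tA} =
  [exp(-3*t), 0, 0]
  [0, exp(-3*t), 0]
  [0, 0, exp(4*t)]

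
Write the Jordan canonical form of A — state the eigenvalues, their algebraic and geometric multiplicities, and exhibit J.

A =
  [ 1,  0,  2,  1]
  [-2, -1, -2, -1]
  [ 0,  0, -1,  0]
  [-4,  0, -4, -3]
J_2(-1) ⊕ J_1(-1) ⊕ J_1(-1)

The characteristic polynomial is
  det(x·I − A) = x^4 + 4*x^3 + 6*x^2 + 4*x + 1 = (x + 1)^4

Eigenvalues and multiplicities (the geometric multiplicity of λ is n − rank(A − λI), which equals the number of Jordan blocks for λ):
  λ = -1: algebraic multiplicity = 4, geometric multiplicity = 3

Determining the block sizes for each eigenvalue:
  λ = -1: 3 blocks summing to 4 forces exactly one block of size 2 and the rest size 1 → block sizes [2, 1, 1]

Assembling the blocks gives a Jordan form
J =
  [-1,  1,  0,  0]
  [ 0, -1,  0,  0]
  [ 0,  0, -1,  0]
  [ 0,  0,  0, -1]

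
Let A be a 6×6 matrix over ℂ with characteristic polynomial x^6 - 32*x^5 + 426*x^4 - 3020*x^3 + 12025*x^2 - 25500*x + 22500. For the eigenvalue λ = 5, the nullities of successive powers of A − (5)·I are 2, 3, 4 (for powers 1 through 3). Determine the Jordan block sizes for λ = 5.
Block sizes for λ = 5: [3, 1]

From the dimensions of kernels of powers, the number of Jordan blocks of size at least j is d_j − d_{j−1} where d_j = dim ker(N^j) (with d_0 = 0). Computing the differences gives [2, 1, 1].
The number of blocks of size exactly k is (#blocks of size ≥ k) − (#blocks of size ≥ k + 1), so the partition is: 1 block(s) of size 1, 1 block(s) of size 3.
In nonincreasing order the block sizes are [3, 1].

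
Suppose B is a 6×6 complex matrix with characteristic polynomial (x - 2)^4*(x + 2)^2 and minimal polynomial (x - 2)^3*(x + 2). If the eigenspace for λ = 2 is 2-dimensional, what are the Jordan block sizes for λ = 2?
Block sizes for λ = 2: [3, 1]

Step 1 — from the characteristic polynomial, algebraic multiplicity of λ = 2 is 4. From dim ker(B − (2)·I) = 2, there are exactly 2 Jordan blocks for λ = 2.
Step 2 — from the minimal polynomial, the factor (x − 2)^3 tells us the largest block for λ = 2 has size 3.
Step 3 — with total size 4, 2 blocks, and largest block 3, the block sizes (in nonincreasing order) are [3, 1].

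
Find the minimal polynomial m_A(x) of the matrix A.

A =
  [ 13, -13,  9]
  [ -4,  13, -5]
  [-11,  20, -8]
x^3 - 18*x^2 + 108*x - 216

The characteristic polynomial is χ_A(x) = (x - 6)^3, so the eigenvalues are known. The minimal polynomial is
  m_A(x) = Π_λ (x − λ)^{k_λ}
where k_λ is the size of the *largest* Jordan block for λ (equivalently, the smallest k with (A − λI)^k v = 0 for every generalised eigenvector v of λ).

  λ = 6: largest Jordan block has size 3, contributing (x − 6)^3

So m_A(x) = (x - 6)^3 = x^3 - 18*x^2 + 108*x - 216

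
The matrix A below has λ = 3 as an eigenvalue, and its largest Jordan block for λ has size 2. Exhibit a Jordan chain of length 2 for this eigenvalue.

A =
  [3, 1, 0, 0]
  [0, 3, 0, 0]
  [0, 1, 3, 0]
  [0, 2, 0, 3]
A Jordan chain for λ = 3 of length 2:
v_1 = (1, 0, 1, 2)ᵀ
v_2 = (0, 1, 0, 0)ᵀ

Let N = A − (3)·I. We want v_2 with N^2 v_2 = 0 but N^1 v_2 ≠ 0; then v_{j-1} := N · v_j for j = 2, …, 2.

Pick v_2 = (0, 1, 0, 0)ᵀ.
Then v_1 = N · v_2 = (1, 0, 1, 2)ᵀ.

Sanity check: (A − (3)·I) v_1 = (0, 0, 0, 0)ᵀ = 0. ✓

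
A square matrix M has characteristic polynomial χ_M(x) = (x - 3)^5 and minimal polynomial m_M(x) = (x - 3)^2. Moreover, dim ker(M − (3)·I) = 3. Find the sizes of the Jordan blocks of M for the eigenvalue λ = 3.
Block sizes for λ = 3: [2, 2, 1]

Step 1 — from the characteristic polynomial, algebraic multiplicity of λ = 3 is 5. From dim ker(M − (3)·I) = 3, there are exactly 3 Jordan blocks for λ = 3.
Step 2 — from the minimal polynomial, the factor (x − 3)^2 tells us the largest block for λ = 3 has size 2.
Step 3 — with total size 5, 3 blocks, and largest block 2, the block sizes (in nonincreasing order) are [2, 2, 1].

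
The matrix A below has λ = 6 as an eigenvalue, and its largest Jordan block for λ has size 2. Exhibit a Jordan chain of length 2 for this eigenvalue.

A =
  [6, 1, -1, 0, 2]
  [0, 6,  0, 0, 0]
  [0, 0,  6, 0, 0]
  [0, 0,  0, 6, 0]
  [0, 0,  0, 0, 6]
A Jordan chain for λ = 6 of length 2:
v_1 = (1, 0, 0, 0, 0)ᵀ
v_2 = (0, 1, 0, 0, 0)ᵀ

Let N = A − (6)·I. We want v_2 with N^2 v_2 = 0 but N^1 v_2 ≠ 0; then v_{j-1} := N · v_j for j = 2, …, 2.

Pick v_2 = (0, 1, 0, 0, 0)ᵀ.
Then v_1 = N · v_2 = (1, 0, 0, 0, 0)ᵀ.

Sanity check: (A − (6)·I) v_1 = (0, 0, 0, 0, 0)ᵀ = 0. ✓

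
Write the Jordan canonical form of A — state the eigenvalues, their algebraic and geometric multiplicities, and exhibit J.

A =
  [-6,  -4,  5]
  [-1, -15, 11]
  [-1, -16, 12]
J_2(-5) ⊕ J_1(1)

The characteristic polynomial is
  det(x·I − A) = x^3 + 9*x^2 + 15*x - 25 = (x - 1)*(x + 5)^2

Eigenvalues and multiplicities (the geometric multiplicity of λ is n − rank(A − λI), which equals the number of Jordan blocks for λ):
  λ = -5: algebraic multiplicity = 2, geometric multiplicity = 1
  λ = 1: algebraic multiplicity = 1, geometric multiplicity = 1

Determining the block sizes for each eigenvalue:
  λ = -5: one block (gm = 1), so the single block has size am = 2 → block sizes [2]
  λ = 1: one block (gm = 1), so the single block has size am = 1 → block sizes [1]

Assembling the blocks gives a Jordan form
J =
  [-5,  1, 0]
  [ 0, -5, 0]
  [ 0,  0, 1]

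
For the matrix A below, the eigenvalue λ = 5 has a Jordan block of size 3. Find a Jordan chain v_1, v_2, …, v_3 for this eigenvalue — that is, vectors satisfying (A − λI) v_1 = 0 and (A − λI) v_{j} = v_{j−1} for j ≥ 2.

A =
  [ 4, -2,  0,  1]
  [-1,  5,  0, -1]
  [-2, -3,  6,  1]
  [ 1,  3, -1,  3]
A Jordan chain for λ = 5 of length 3:
v_1 = (-1, 1, 0, 1)ᵀ
v_2 = (1, -1, 1, -2)ᵀ
v_3 = (1, -1, 0, 0)ᵀ

Let N = A − (5)·I. We want v_3 with N^3 v_3 = 0 but N^2 v_3 ≠ 0; then v_{j-1} := N · v_j for j = 3, …, 2.

Pick v_3 = (1, -1, 0, 0)ᵀ.
Then v_2 = N · v_3 = (1, -1, 1, -2)ᵀ.
Then v_1 = N · v_2 = (-1, 1, 0, 1)ᵀ.

Sanity check: (A − (5)·I) v_1 = (0, 0, 0, 0)ᵀ = 0. ✓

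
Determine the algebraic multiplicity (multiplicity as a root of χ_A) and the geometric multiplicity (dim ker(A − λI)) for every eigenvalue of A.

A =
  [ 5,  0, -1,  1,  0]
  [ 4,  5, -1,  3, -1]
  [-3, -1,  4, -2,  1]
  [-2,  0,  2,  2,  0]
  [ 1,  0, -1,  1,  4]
λ = 4: alg = 5, geom = 3

Step 1 — factor the characteristic polynomial to read off the algebraic multiplicities:
  χ_A(x) = (x - 4)^5

Step 2 — compute geometric multiplicities via the rank-nullity identity g(λ) = n − rank(A − λI):
  rank(A − (4)·I) = 2, so dim ker(A − (4)·I) = n − 2 = 3

Summary:
  λ = 4: algebraic multiplicity = 5, geometric multiplicity = 3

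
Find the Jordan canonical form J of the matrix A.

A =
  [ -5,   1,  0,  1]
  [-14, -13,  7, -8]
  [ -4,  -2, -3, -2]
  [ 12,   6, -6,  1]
J_3(-5) ⊕ J_1(-5)

The characteristic polynomial is
  det(x·I − A) = x^4 + 20*x^3 + 150*x^2 + 500*x + 625 = (x + 5)^4

Eigenvalues and multiplicities (the geometric multiplicity of λ is n − rank(A − λI), which equals the number of Jordan blocks for λ):
  λ = -5: algebraic multiplicity = 4, geometric multiplicity = 2

Determining the block sizes for each eigenvalue:
  λ = -5: with am = 4 and gm = 2, the partition is not yet determined (e.g. several partitions of 4 into 2 parts exist). Let N = A − (-5)·I. Computing rank(N^1) = 2, rank(N^2) = 1, rank(N^3) = 0; the number of blocks of size ≥ j is rank(N^{j−1}) − rank(N^j), giving [2, 1, 1]. So we have 1 block(s) of size 3, 1 block(s) of size 1 → block sizes [3, 1]

Assembling the blocks gives a Jordan form
J =
  [-5,  1,  0,  0]
  [ 0, -5,  1,  0]
  [ 0,  0, -5,  0]
  [ 0,  0,  0, -5]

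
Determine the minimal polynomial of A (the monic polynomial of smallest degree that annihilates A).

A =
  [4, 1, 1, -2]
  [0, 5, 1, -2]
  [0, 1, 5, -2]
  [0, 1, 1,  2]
x^2 - 8*x + 16

The characteristic polynomial is χ_A(x) = (x - 4)^4, so the eigenvalues are known. The minimal polynomial is
  m_A(x) = Π_λ (x − λ)^{k_λ}
where k_λ is the size of the *largest* Jordan block for λ (equivalently, the smallest k with (A − λI)^k v = 0 for every generalised eigenvector v of λ).

  λ = 4: largest Jordan block has size 2, contributing (x − 4)^2

So m_A(x) = (x - 4)^2 = x^2 - 8*x + 16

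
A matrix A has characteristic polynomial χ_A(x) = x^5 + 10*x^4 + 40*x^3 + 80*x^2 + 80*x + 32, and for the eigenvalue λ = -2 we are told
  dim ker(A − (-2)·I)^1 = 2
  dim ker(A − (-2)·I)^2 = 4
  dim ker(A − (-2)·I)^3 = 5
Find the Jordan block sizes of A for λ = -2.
Block sizes for λ = -2: [3, 2]

From the dimensions of kernels of powers, the number of Jordan blocks of size at least j is d_j − d_{j−1} where d_j = dim ker(N^j) (with d_0 = 0). Computing the differences gives [2, 2, 1].
The number of blocks of size exactly k is (#blocks of size ≥ k) − (#blocks of size ≥ k + 1), so the partition is: 1 block(s) of size 2, 1 block(s) of size 3.
In nonincreasing order the block sizes are [3, 2].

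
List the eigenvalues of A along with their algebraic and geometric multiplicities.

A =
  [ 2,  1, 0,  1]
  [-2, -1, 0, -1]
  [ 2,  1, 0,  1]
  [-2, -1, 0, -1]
λ = 0: alg = 4, geom = 3

Step 1 — factor the characteristic polynomial to read off the algebraic multiplicities:
  χ_A(x) = x^4

Step 2 — compute geometric multiplicities via the rank-nullity identity g(λ) = n − rank(A − λI):
  rank(A − (0)·I) = 1, so dim ker(A − (0)·I) = n − 1 = 3

Summary:
  λ = 0: algebraic multiplicity = 4, geometric multiplicity = 3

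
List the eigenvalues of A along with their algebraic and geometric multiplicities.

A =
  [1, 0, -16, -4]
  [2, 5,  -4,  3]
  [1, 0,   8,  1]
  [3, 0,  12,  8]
λ = 5: alg = 2, geom = 1; λ = 6: alg = 2, geom = 1

Step 1 — factor the characteristic polynomial to read off the algebraic multiplicities:
  χ_A(x) = (x - 6)^2*(x - 5)^2

Step 2 — compute geometric multiplicities via the rank-nullity identity g(λ) = n − rank(A − λI):
  rank(A − (5)·I) = 3, so dim ker(A − (5)·I) = n − 3 = 1
  rank(A − (6)·I) = 3, so dim ker(A − (6)·I) = n − 3 = 1

Summary:
  λ = 5: algebraic multiplicity = 2, geometric multiplicity = 1
  λ = 6: algebraic multiplicity = 2, geometric multiplicity = 1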